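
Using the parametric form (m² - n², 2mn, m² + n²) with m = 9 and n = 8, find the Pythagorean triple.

a = m² - n² = 81 - 64 = 17
b = 2mn = 2·9·8 = 144
c = m² + n² = 81 + 64 = 145
Verify: 17² + 144² = 289 + 20736 = 21025 = 145² ✓

(17, 144, 145)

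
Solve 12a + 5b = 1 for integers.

Step 1: Check solvability.
gcd(12, 5) = 1
Since 1 divides 1, solutions exist.

Step 2: Apply extended Euclidean algorithm to find gcd.
We find integers such that 12*x0 + 5*y0 = 1

Step 3: Scale the particular solution.
Multiply by 1/1 = 1:
a = -2, b = 5

Step 4: Verify.
12*(-2) + 5*(5) = 1 = 1 ✓

a = -2, b = 5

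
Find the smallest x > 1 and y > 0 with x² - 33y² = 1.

We seek the smallest positive integers (x, y) with x² - 33y² = 1, i.e., x² = 33y² + 1.
Try successive y values:
y = 1: x² = 33·1² + 1 = 34, not a perfect square
y = 2: x² = 33·2² + 1 = 133, not a perfect square
y = 3: x² = 33·3² + 1 = 298, not a perfect square
... continuing the search (or via continued fractions) ...
y = 4: x² = 33·4² + 1 = 529, x = 23 ✓

Verify: 23² - 33·4² = 529 - 528 = 1 ✓

x = 23, y = 4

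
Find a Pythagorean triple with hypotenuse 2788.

We need a² + b² = 2788² = 7772944.
Trying: 740² + 2688² = 547600 + 7225344 = 7772944 ✓

(740, 2688, 2788)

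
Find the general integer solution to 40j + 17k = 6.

Step 1: Compute gcd(40, 17) = 1.
Since 1 divides 6, solutions exist.

Step 2: Find a particular solution using extended Euclidean algorithm.
We get j₀ = 18, k₀ = -42.
Check: 40*18 + 17*-42 = 6 = 6 ✓

Step 3: Write the general solution.
j = 18 + (17/1)t = 18 + 17t
k = -42 - (40/1)t = -42 - 40t
for any integer t.

j = 18 + 17t, k = -42 - 40t for integer t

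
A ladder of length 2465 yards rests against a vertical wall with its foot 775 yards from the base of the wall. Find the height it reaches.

The ladder, wall, and ground form a right triangle with hypotenuse 2465 and one leg 775.
By the Pythagorean theorem: h² = 2465² - 775² = 6076225 - 600625 = 5475600
h = √5475600 = 2340 yards

2340 yards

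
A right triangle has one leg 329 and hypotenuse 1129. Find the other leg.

b² = c² - a² = 1274641 - 108241 = 1166400
b = 1080

1080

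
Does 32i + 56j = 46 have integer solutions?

Step 1: Compute gcd(32, 56).
gcd(32, 56) = 8

Step 2: Check divisibility.
Does 8 divide 46? 46 = 8 x 5 + 6, so no.

By the theorem on linear Diophantine equations, 32i + 56j = 46 has integer solutions if and only if gcd(32, 56) divides 46. Since 8 does not divide 46, no solutions exist.

No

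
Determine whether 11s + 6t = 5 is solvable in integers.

Step 1: Compute gcd(11, 6).
gcd(11, 6) = 1

Step 2: Check divisibility.
Does 1 divide 5? 5 = 1 x 5, so yes.

By the theorem on linear Diophantine equations, 11s + 6t = 5 has integer solutions if and only if gcd(11, 6) divides 5. Since 1 | 5, solutions exist.

Yes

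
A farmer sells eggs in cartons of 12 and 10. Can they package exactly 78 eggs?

We need non-negative a, b with 12a + 10b = 78.
gcd(12, 10) = 2 divides 78.
Try a = 4: 10b = 78 - 48 = 30, so b = 3.
One way: 4 cartons of 12 and 3 cartons of 10.

Yes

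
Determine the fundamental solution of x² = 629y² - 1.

We need x² = 629y² - 1. Try successive y:
y = 1: x² = 629·1² - 1 = 628, not a perfect square
y = 2: x² = 629·2² - 1 = 2515, not a perfect square
y = 3: x² = 629·3² - 1 = 5660, not a perfect square
...
y = 313: x² = 629·313² - 1 = 61622500 = 7850² ✓
Check: 7850² - 629·313² = 61622500 - 61622501 = -1 ✓

x = 7850, y = 313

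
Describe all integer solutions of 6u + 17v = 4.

Step 1: Compute gcd(6, 17) = 1.
Since 1 divides 4, solutions exist.

Step 2: Find a particular solution using extended Euclidean algorithm.
We get u₀ = 12, v₀ = -4.
Check: 6*12 + 17*-4 = 4 = 4 ✓

Step 3: Write the general solution.
u = 12 + (17/1)t = 12 + 17t
v = -4 - (6/1)t = -4 - 6t
for any integer t.

u = 12 + 17t, v = -4 - 6t for integer t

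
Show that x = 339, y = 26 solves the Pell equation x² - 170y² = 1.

Compute x² = 339² = 114921
Compute 170y² = 170·26² = 170·676 = 114920
x² - 170y² = 114921 - 114920 = 1
Since this equals 1, (339, 26) is a solution.

Yes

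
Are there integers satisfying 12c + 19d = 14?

Step 1: Compute gcd(12, 19).
gcd(12, 19) = 1

Step 2: Check divisibility.
Does 1 divide 14? 14 = 1 x 14, so yes.

By the theorem on linear Diophantine equations, 12c + 19d = 14 has integer solutions if and only if gcd(12, 19) divides 14. Since 1 | 14, solutions exist.

Yes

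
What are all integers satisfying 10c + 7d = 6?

Step 1: Compute gcd(10, 7) = 1.
Since 1 divides 6, solutions exist.

Step 2: Find a particular solution using extended Euclidean algorithm.
We get c₀ = -12, d₀ = 18.
Check: 10*-12 + 7*18 = 6 = 6 ✓

Step 3: Write the general solution.
c = -12 + (7/1)t = -12 + 7t
d = 18 - (10/1)t = 18 - 10t
for any integer t.

c = -12 + 7t, d = 18 - 10t for integer t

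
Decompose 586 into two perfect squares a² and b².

We need to find integers a, b > 0 such that a² + b² = 586.
Trying a = 15: b² = 586 - 15² = 586 - 225 = 361
b = 19
Check: 15² + 19² = 225 + 361 = 586 ✓

586 = 15² + 19²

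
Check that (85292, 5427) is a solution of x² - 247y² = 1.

Compute x² = 85292² = 7274725264
Compute 247y² = 247·5427² = 247·29452329 = 7274725263
x² - 247y² = 7274725264 - 7274725263 = 1
Since this equals 1, (85292, 5427) is a solution.

Yes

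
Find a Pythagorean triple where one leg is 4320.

We need the other leg and hypotenuse such that 4320² + x² = c².
Take x = 7176, c = 8376: 4320² + 7176² = 18662400 + 51494976 = 70157376 = 8376² ✓
Triple: (7176, 4320, 8376)

(7176, 4320, 8376)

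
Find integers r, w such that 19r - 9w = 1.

Step 1: Check solvability.
gcd(19, 9) = 1
Since 1 divides 1, solutions exist.

Step 2: Apply extended Euclidean algorithm to find gcd.
We find integers such that 19*x0 + 9*y0 = 1

Step 3: Scale the particular solution.
Multiply by 1/1 = 1:
r = 1, w = 2

Step 4: Verify.
19*(1) - 9*(2) = 1 = 1 ✓

r = 1, w = 2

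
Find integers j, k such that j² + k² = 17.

We need to find integers j, k > 0 such that j² + k² = 17.
Trying j = 1: k² = 17 - 1² = 17 - 1 = 16
k = 4
Check: 1² + 4² = 1 + 16 = 17 ✓

17 = 1² + 4²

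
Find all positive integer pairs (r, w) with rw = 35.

The positive divisors of 35 are: 1, 5, 7, 35.
Each divisor d gives the pair (d, 35/d):
(1, 35), (5, 7), (7, 5), (35, 1)

(1, 35), (5, 7), (7, 5), (35, 1)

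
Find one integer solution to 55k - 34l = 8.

Step 1: Check solvability.
gcd(55, 34) = 1
Since 1 divides 8, solutions exist.

Step 2: Apply extended Euclidean algorithm to find gcd.
We find integers such that 55*x0 + 34*y0 = 1

Step 3: Scale the particular solution.
Multiply by 8/1 = 8:
k = 104, l = 168

Step 4: Verify.
55*(104) - 34*(168) = 8 = 8 ✓

k = 104, l = 168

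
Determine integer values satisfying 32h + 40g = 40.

Step 1: Check solvability.
gcd(32, 40) = 8
Since 8 divides 40, solutions exist.

Step 2: Apply extended Euclidean algorithm to find gcd.
We find integers such that 32*x0 + 40*y0 = 8

Step 3: Scale the particular solution.
Multiply by 40/8 = 5:
h = -5, g = 5

Step 4: Verify.
32*(-5) + 40*(5) = 40 = 40 ✓

h = -5, g = 5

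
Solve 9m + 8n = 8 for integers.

Step 1: Check solvability.
gcd(9, 8) = 1
Since 1 divides 8, solutions exist.

Step 2: Apply extended Euclidean algorithm to find gcd.
We find integers such that 9*x0 + 8*y0 = 1

Step 3: Scale the particular solution.
Multiply by 8/1 = 8:
m = 8, n = -8

Step 4: Verify.
9*(8) + 8*(-8) = 8 = 8 ✓

m = 8, n = -8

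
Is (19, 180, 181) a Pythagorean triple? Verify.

Compute a² + b² = 19² + 180² = 361 + 32400 = 32761
Compute c² = 181² = 32761
Since 32761 = 32761, confirmed.

Yes, it is a Pythagorean triple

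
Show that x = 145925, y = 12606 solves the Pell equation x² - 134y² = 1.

Compute x² = 145925² = 21294105625
Compute 134y² = 134·12606² = 134·158911236 = 21294105624
x² - 134y² = 21294105625 - 21294105624 = 1
Since this equals 1, (145925, 12606) is a solution.

Yes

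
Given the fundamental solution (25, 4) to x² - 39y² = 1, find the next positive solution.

Solutions to x² - Dy² = 1 are generated by powers of (x₀ + y₀√D).
The next solution satisfies x₁ + y₁√39 = (x₀ + y₀√39)², giving:
x₁ = x₀² + 39y₀² = 25² + 39·4² = 625 + 624 = 1249
y₁ = 2x₀y₀ = 2·25·4 = 200

Verify: 1249² - 39·200² = 1560001 - 1560000 = 1 ✓

x = 1249, y = 200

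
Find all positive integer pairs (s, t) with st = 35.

The positive divisors of 35 are: 1, 5, 7, 35.
Each divisor d gives the pair (d, 35/d):
(1, 35), (5, 7), (7, 5), (35, 1)

(1, 35), (5, 7), (7, 5), (35, 1)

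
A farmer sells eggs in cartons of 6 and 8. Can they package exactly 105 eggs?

We need non-negative a, b with 6a + 8b = 105.
gcd(6, 8) = 2, and 2 does not divide 105.
No integer solutions exist.

No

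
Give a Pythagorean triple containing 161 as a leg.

We need the other leg and hypotenuse such that 161² + x² = c².
Take x = 240, c = 289: 161² + 240² = 25921 + 57600 = 83521 = 289² ✓
Triple: (161, 240, 289)

(161, 240, 289)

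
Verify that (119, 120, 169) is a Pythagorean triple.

Compute a² + b²:
119² + 120² = 14161 + 14400 = 28561
Compute c²:
169² = 28561
Since 28561 = 28561, it is a Pythagorean triple.

Yes, it is a Pythagorean triple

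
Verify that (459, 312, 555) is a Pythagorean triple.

Compute a² + b² = 459² + 312² = 210681 + 97344 = 308025
Compute c² = 555² = 308025
Since 308025 = 308025, confirmed.

Yes, it is a Pythagorean triple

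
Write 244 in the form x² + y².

We need to find integers x, y > 0 such that x² + y² = 244.
Trying x = 10: y² = 244 - 10² = 244 - 100 = 144
y = 12
Check: 10² + 12² = 100 + 144 = 244 ✓

244 = 10² + 12²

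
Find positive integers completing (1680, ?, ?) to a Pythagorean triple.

We need the other leg and hypotenuse such that 1680² + x² = c².
Take x = 4554, c = 4854: 1680² + 4554² = 2822400 + 20738916 = 23561316 = 4854² ✓
Triple: (4554, 1680, 4854)

(4554, 1680, 4854)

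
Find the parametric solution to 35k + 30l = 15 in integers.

Step 1: Compute gcd(35, 30) = 5.
Since 5 divides 15, solutions exist.

Step 2: Find a particular solution using extended Euclidean algorithm.
We get k₀ = 3, l₀ = -3.
Check: 35*3 + 30*-3 = 15 = 15 ✓

Step 3: Write the general solution.
k = 3 + (30/5)t = 3 + 6t
l = -3 - (35/5)t = -3 - 7t
for any integer t.

k = 3 + 6t, l = -3 - 7t for integer t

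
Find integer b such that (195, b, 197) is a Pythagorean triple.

b² = c² - a² = 197² - 195² = 38809 - 38025 = 784
b = sqrt(784) = 28

28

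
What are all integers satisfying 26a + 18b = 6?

Step 1: Compute gcd(26, 18) = 2.
Since 2 divides 6, solutions exist.

Step 2: Find a particular solution using extended Euclidean algorithm.
We get a₀ = -6, b₀ = 9.
Check: 26*-6 + 18*9 = 6 = 6 ✓

Step 3: Write the general solution.
a = -6 + (18/2)t = -6 + 9t
b = 9 - (26/2)t = 9 - 13t
for any integer t.

a = -6 + 9t, b = 9 - 13t for integer t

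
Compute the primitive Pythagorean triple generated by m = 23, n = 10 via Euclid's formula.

a = m² - n² = 23² - 10² = 529 - 100 = 429
b = 2mn = 2·23·10 = 460
c = m² + n² = 529 + 100 = 629
Verify: 429² + 460² = 184041 + 211600 = 395641 = 629² ✓

(429, 460, 629)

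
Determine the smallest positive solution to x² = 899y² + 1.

We seek the smallest positive integers (x, y) with x² - 899y² = 1, i.e., x² = 899y² + 1.
Try successive y values:
y = 1: x² = 899·1² + 1 = 900, x = 30 ✓

Verify: 30² - 899·1² = 900 - 899 = 1 ✓

x = 30, y = 1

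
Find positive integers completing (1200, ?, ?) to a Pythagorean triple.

We need the other leg and hypotenuse such that 1200² + x² = c².
Take x = 49, c = 1201: 1200² + 49² = 1440000 + 2401 = 1442401 = 1201² ✓
Triple: (49, 1200, 1201)

(49, 1200, 1201)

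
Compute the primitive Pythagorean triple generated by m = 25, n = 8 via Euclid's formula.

a = m² - n² = 25² - 8² = 625 - 64 = 561
b = 2mn = 2·25·8 = 400
c = m² + n² = 625 + 64 = 689
Verify: 561² + 400² = 314721 + 160000 = 474721 = 689² ✓

(561, 400, 689)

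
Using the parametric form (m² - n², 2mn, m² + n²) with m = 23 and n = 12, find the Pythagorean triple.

a = m² - n² = 23² - 12² = 529 - 144 = 385
b = 2mn = 2·23·12 = 552
c = m² + n² = 529 + 144 = 673
Verify: 385² + 552² = 148225 + 304704 = 452929 = 673² ✓

(385, 552, 673)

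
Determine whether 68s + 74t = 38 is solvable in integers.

Step 1: Compute gcd(68, 74).
gcd(68, 74) = 2

Step 2: Check divisibility.
Does 2 divide 38? 38 = 2 x 19, so yes.

By the theorem on linear Diophantine equations, 68s + 74t = 38 has integer solutions if and only if gcd(68, 74) divides 38. Since 2 | 38, solutions exist.

Yes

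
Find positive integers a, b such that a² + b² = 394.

Search for a with 394 - a² a perfect square.
a = 13: 394 - 13² = 394 - 169 = 225 = 15² ✓
So a = 13, b = 15.

a = 13, b = 15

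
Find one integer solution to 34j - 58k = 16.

Step 1: Check solvability.
gcd(34, 58) = 2
Since 2 divides 16, solutions exist.

Step 2: Apply extended Euclidean algorithm to find gcd.
We find integers such that 34*x0 + 58*y0 = 2

Step 3: Scale the particular solution.
Multiply by 16/2 = 8:
j = 96, k = 56

Step 4: Verify.
34*(96) - 58*(56) = 16 = 16 ✓

j = 96, k = 56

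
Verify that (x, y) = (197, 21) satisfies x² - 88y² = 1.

Compute x² = 197² = 38809
Compute 88y² = 88·21² = 88·441 = 38808
x² - 88y² = 38809 - 38808 = 1
Since this equals 1, (197, 21) is a solution.

Yes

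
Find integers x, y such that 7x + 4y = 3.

Step 1: Check solvability.
gcd(7, 4) = 1
Since 1 divides 3, solutions exist.

Step 2: Apply extended Euclidean algorithm to find gcd.
We find integers such that 7*x0 + 4*y0 = 1

Step 3: Scale the particular solution.
Multiply by 3/1 = 3:
x = -3, y = 6

Step 4: Verify.
7*(-3) + 4*(6) = 3 = 3 ✓

x = -3, y = 6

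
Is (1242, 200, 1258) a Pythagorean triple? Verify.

Compute a² + b² = 1242² + 200² = 1542564 + 40000 = 1582564
Compute c² = 1258² = 1582564
Since 1582564 = 1582564, confirmed.

Yes, it is a Pythagorean triple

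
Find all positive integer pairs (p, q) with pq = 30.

The positive divisors of 30 are: 1, 2, 3, 5, 6, 10, 15, 30.
Each divisor d gives the pair (d, 30/d):
(1, 30), (2, 15), (3, 10), (5, 6), (6, 5), (10, 3), (15, 2), (30, 1)

(1, 30), (2, 15), (3, 10), (5, 6), (6, 5), (10, 3), (15, 2), (30, 1)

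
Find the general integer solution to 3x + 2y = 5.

Step 1: Compute gcd(3, 2) = 1.
Since 1 divides 5, solutions exist.

Step 2: Find a particular solution using extended Euclidean algorithm.
We get x₀ = 5, y₀ = -5.
Check: 3*5 + 2*-5 = 5 = 5 ✓

Step 3: Write the general solution.
x = 5 + (2/1)t = 5 + 2t
y = -5 - (3/1)t = -5 - 3t
for any integer t.

x = 5 + 2t, y = -5 - 3t for integer t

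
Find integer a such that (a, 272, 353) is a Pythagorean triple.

a² = c² - b² = 353² - 272² = 124609 - 73984 = 50625
a = sqrt(50625) = 225

225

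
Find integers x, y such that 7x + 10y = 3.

Step 1: Check solvability.
gcd(7, 10) = 1
Since 1 divides 3, solutions exist.

Step 2: Apply extended Euclidean algorithm to find gcd.
We find integers such that 7*x0 + 10*y0 = 1

Step 3: Scale the particular solution.
Multiply by 3/1 = 3:
x = 9, y = -6

Step 4: Verify.
7*(9) + 10*(-6) = 3 = 3 ✓

x = 9, y = -6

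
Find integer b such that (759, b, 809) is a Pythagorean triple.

b² = c² - a² = 809² - 759² = 654481 - 576081 = 78400
b = sqrt(78400) = 280

280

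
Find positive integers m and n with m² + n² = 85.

We need to find integers m, n > 0 such that m² + n² = 85.
Trying m = 2: n² = 85 - 2² = 85 - 4 = 81
n = 9
Check: 2² + 9² = 4 + 81 = 85 ✓

85 = 2² + 9²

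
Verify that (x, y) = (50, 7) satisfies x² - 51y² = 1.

Compute x² = 50² = 2500
Compute 51y² = 51·7² = 51·49 = 2499
x² - 51y² = 2500 - 2499 = 1
Since this equals 1, (50, 7) is a solution.

Yes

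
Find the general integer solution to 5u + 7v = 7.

Step 1: Compute gcd(5, 7) = 1.
Since 1 divides 7, solutions exist.

Step 2: Find a particular solution using extended Euclidean algorithm.
We get u₀ = 21, v₀ = -14.
Check: 5*21 + 7*-14 = 7 = 7 ✓

Step 3: Write the general solution.
u = 21 + (7/1)t = 21 + 7t
v = -14 - (5/1)t = -14 - 5t
for any integer t.

u = 21 + 7t, v = -14 - 5t for integer t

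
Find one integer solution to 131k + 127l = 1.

Step 1: Check solvability.
gcd(131, 127) = 1
Since 1 divides 1, solutions exist.

Step 2: Apply extended Euclidean algorithm to find gcd.
We find integers such that 131*x0 + 127*y0 = 1

Step 3: Scale the particular solution.
Multiply by 1/1 = 1:
k = 32, l = -33

Step 4: Verify.
131*(32) + 127*(-33) = 1 = 1 ✓

k = 32, l = -33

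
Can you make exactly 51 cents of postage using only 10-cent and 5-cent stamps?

We need non-negative x, y with 10x + 5y = 51.
gcd(10, 5) = 5, and 5 does not divide 51.
No integer solutions exist, so certainly no non-negative ones.

No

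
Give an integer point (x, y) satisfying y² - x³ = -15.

Try small integer x values and check whether x³ - 15 is a perfect square.
x = 4: x³ - 15 = 4³ - 15 = 64 - 15 = 49
Is 49 a perfect square? 7² = 49 ✓
So (x, y) = (4, 7) is a solution.

x = 4, y = 7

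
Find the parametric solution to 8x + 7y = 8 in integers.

Step 1: Compute gcd(8, 7) = 1.
Since 1 divides 8, solutions exist.

Step 2: Find a particular solution using extended Euclidean algorithm.
We get x₀ = 8, y₀ = -8.
Check: 8*8 + 7*-8 = 8 = 8 ✓

Step 3: Write the general solution.
x = 8 + (7/1)t = 8 + 7t
y = -8 - (8/1)t = -8 - 8t
for any integer t.

x = 8 + 7t, y = -8 - 8t for integer t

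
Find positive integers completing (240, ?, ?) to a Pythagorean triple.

We need the other leg and hypotenuse such that 240² + x² = c².
Take x = 364, c = 436: 240² + 364² = 57600 + 132496 = 190096 = 436² ✓
Triple: (364, 240, 436)

(364, 240, 436)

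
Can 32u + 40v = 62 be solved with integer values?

Step 1: Compute gcd(32, 40).
gcd(32, 40) = 8

Step 2: Check divisibility.
Does 8 divide 62? 62 = 8 x 7 + 6, so no.

By the theorem on linear Diophantine equations, 32u + 40v = 62 has integer solutions if and only if gcd(32, 40) divides 62. Since 8 does not divide 62, no solutions exist.

No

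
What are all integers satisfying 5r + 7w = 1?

Step 1: Compute gcd(5, 7) = 1.
Since 1 divides 1, solutions exist.

Step 2: Find a particular solution using extended Euclidean algorithm.
We get r₀ = 3, w₀ = -2.
Check: 5*3 + 7*-2 = 1 = 1 ✓

Step 3: Write the general solution.
r = 3 + (7/1)t = 3 + 7t
w = -2 - (5/1)t = -2 - 5t
for any integer t.

r = 3 + 7t, w = -2 - 5t for integer t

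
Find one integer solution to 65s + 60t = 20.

Step 1: Check solvability.
gcd(65, 60) = 5
Since 5 divides 20, solutions exist.

Step 2: Apply extended Euclidean algorithm to find gcd.
We find integers such that 65*x0 + 60*y0 = 5

Step 3: Scale the particular solution.
Multiply by 20/5 = 4:
s = 4, t = -4

Step 4: Verify.
65*(4) + 60*(-4) = 20 = 20 ✓

s = 4, t = -4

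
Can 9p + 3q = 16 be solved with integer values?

Step 1: Compute gcd(9, 3).
gcd(9, 3) = 3

Step 2: Check divisibility.
Does 3 divide 16? 16 = 3 x 5 + 1, so no.

By the theorem on linear Diophantine equations, 9p + 3q = 16 has integer solutions if and only if gcd(9, 3) divides 16. Since 3 does not divide 16, no solutions exist.

No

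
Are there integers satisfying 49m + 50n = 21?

Step 1: Compute gcd(49, 50).
gcd(49, 50) = 1

Step 2: Check divisibility.
Does 1 divide 21? 21 = 1 x 21, so yes.

By the theorem on linear Diophantine equations, 49m + 50n = 21 has integer solutions if and only if gcd(49, 50) divides 21. Since 1 | 21, solutions exist.

Yes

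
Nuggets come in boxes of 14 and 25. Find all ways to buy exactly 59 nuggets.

We need non-negative integers (x, y) with 14x + 25y = 59.
For each x in 0..4, check if 59 - 14x is a non-negative multiple of 25.
No x yields an integer y ≥ 0.

No solution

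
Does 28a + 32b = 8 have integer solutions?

Step 1: Compute gcd(28, 32).
gcd(28, 32) = 4

Step 2: Check divisibility.
Does 4 divide 8? 8 = 4 x 2, so yes.

By the theorem on linear Diophantine equations, 28a + 32b = 8 has integer solutions if and only if gcd(28, 32) divides 8. Since 4 | 8, solutions exist.

Yes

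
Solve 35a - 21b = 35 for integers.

Step 1: Check solvability.
gcd(35, 21) = 7
Since 7 divides 35, solutions exist.

Step 2: Apply extended Euclidean algorithm to find gcd.
We find integers such that 35*x0 + 21*y0 = 7

Step 3: Scale the particular solution.
Multiply by 35/7 = 5:
a = -5, b = -10

Step 4: Verify.
35*(-5) - 21*(-10) = 35 = 35 ✓

a = -5, b = -10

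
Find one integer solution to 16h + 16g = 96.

Step 1: Check solvability.
gcd(16, 16) = 16
Since 16 divides 96, solutions exist.

Step 2: Apply extended Euclidean algorithm to find gcd.
We find integers such that 16*x0 + 16*y0 = 16

Step 3: Scale the particular solution.
Multiply by 96/16 = 6:
h = 0, g = 6

Step 4: Verify.
16*(0) + 16*(6) = 96 = 96 ✓

h = 0, g = 6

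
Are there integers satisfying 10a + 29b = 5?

Step 1: Compute gcd(10, 29).
gcd(10, 29) = 1

Step 2: Check divisibility.
Does 1 divide 5? 5 = 1 x 5, so yes.

By the theorem on linear Diophantine equations, 10a + 29b = 5 has integer solutions if and only if gcd(10, 29) divides 5. Since 1 | 5, solutions exist.

Yes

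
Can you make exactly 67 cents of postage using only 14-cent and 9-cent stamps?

We need non-negative x, y with 14x + 9y = 67.
gcd(14, 9) = 1 divides 67, so integer solutions exist, but checking x = 0..4 shows none with y ≥ 0.
So 67 cannot be made with non-negative stamp counts.

No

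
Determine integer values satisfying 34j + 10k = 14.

Step 1: Check solvability.
gcd(34, 10) = 2
Since 2 divides 14, solutions exist.

Step 2: Apply extended Euclidean algorithm to find gcd.
We find integers such that 34*x0 + 10*y0 = 2

Step 3: Scale the particular solution.
Multiply by 14/2 = 7:
j = -14, k = 49

Step 4: Verify.
34*(-14) + 10*(49) = 14 = 14 ✓

j = -14, k = 49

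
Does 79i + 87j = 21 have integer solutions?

Step 1: Compute gcd(79, 87).
gcd(79, 87) = 1

Step 2: Check divisibility.
Does 1 divide 21? 21 = 1 x 21, so yes.

By the theorem on linear Diophantine equations, 79i + 87j = 21 has integer solutions if and only if gcd(79, 87) divides 21. Since 1 | 21, solutions exist.

Yes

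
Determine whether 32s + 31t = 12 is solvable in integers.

Step 1: Compute gcd(32, 31).
gcd(32, 31) = 1

Step 2: Check divisibility.
Does 1 divide 12? 12 = 1 x 12, so yes.

By the theorem on linear Diophantine equations, 32s + 31t = 12 has integer solutions if and only if gcd(32, 31) divides 12. Since 1 | 12, solutions exist.

Yes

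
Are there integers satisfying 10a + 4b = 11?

Step 1: Compute gcd(10, 4).
gcd(10, 4) = 2

Step 2: Check divisibility.
Does 2 divide 11? 11 = 2 x 5 + 1, so no.

By the theorem on linear Diophantine equations, 10a + 4b = 11 has integer solutions if and only if gcd(10, 4) divides 11. Since 2 does not divide 11, no solutions exist.

No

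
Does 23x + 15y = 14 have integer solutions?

Step 1: Compute gcd(23, 15).
gcd(23, 15) = 1

Step 2: Check divisibility.
Does 1 divide 14? 14 = 1 x 14, so yes.

By the theorem on linear Diophantine equations, 23x + 15y = 14 has integer solutions if and only if gcd(23, 15) divides 14. Since 1 | 14, solutions exist.

Yes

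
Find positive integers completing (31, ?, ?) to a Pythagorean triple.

We need the other leg and hypotenuse such that 31² + x² = c².
Take x = 480, c = 481: 31² + 480² = 961 + 230400 = 231361 = 481² ✓
Triple: (31, 480, 481)

(31, 480, 481)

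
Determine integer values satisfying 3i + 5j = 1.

Step 1: Check solvability.
gcd(3, 5) = 1
Since 1 divides 1, solutions exist.

Step 2: Apply extended Euclidean algorithm to find gcd.
We find integers such that 3*x0 + 5*y0 = 1

Step 3: Scale the particular solution.
Multiply by 1/1 = 1:
i = 2, j = -1

Step 4: Verify.
3*(2) + 5*(-1) = 1 = 1 ✓

i = 2, j = -1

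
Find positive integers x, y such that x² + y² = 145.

Search for x with 145 - x² a perfect square.
x = 1: 145 - 1² = 145 - 1 = 144 = 12² ✓
So x = 1, y = 12.

x = 1, y = 12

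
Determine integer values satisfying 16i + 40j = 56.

Step 1: Check solvability.
gcd(16, 40) = 8
Since 8 divides 56, solutions exist.

Step 2: Apply extended Euclidean algorithm to find gcd.
We find integers such that 16*x0 + 40*y0 = 8

Step 3: Scale the particular solution.
Multiply by 56/8 = 7:
i = -14, j = 7

Step 4: Verify.
16*(-14) + 40*(7) = 56 = 56 ✓

i = -14, j = 7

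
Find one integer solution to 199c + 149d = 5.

Step 1: Check solvability.
gcd(199, 149) = 1
Since 1 divides 5, solutions exist.

Step 2: Apply extended Euclidean algorithm to find gcd.
We find integers such that 199*x0 + 149*y0 = 1

Step 3: Scale the particular solution.
Multiply by 5/1 = 5:
c = 15, d = -20

Step 4: Verify.
199*(15) + 149*(-20) = 5 = 5 ✓

c = 15, d = -20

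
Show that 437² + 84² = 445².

Compute a² + b² = 437² + 84² = 190969 + 7056 = 198025
Compute c² = 445² = 198025
Since 198025 = 198025, confirmed.

Yes, it is a Pythagorean triple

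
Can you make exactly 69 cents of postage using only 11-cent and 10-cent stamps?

We need non-negative x, y with 11x + 10y = 69.
gcd(11, 10) = 1 divides 69, so integer solutions exist, but checking x = 0..6 shows none with y ≥ 0.
So 69 cannot be made with non-negative stamp counts.

No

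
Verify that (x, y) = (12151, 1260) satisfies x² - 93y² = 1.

Compute x² = 12151² = 147646801
Compute 93y² = 93·1260² = 93·1587600 = 147646800
x² - 93y² = 147646801 - 147646800 = 1
Since this equals 1, (12151, 1260) is a solution.

Yes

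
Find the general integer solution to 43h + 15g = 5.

Step 1: Compute gcd(43, 15) = 1.
Since 1 divides 5, solutions exist.

Step 2: Find a particular solution using extended Euclidean algorithm.
We get h₀ = 35, g₀ = -100.
Check: 43*35 + 15*-100 = 5 = 5 ✓

Step 3: Write the general solution.
h = 35 + (15/1)t = 35 + 15t
g = -100 - (43/1)t = -100 - 43t
for any integer t.

h = 35 + 15t, g = -100 - 43t for integer t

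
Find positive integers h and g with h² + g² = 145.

We need to find integers h, g > 0 such that h² + g² = 145.
Trying h = 1: g² = 145 - 1² = 145 - 1 = 144
g = 12
Check: 1² + 12² = 1 + 144 = 145 ✓

145 = 1² + 12²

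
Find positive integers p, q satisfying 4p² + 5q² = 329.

Try small values of p and check whether (329 - 4p²)/5 is a perfect square.
p = 9: 4·9² = 324, so 5q² = 329 - 324 = 5, giving q² = 1, q = 1.
Check: 4·9² + 5·1² = 324 + 5 = 329 ✓

p = 9, q = 1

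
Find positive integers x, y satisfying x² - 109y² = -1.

We need x² = 109y² - 1. Try successive y:
y = 1: x² = 109·1² - 1 = 108, not a perfect square
y = 2: x² = 109·2² - 1 = 435, not a perfect square
y = 3: x² = 109·3² - 1 = 980, not a perfect square
...
y = 851525: x² = 109·851525² - 1 = 79035335993124 = 8890182² ✓
Check: 8890182² - 109·851525² = 79035335993124 - 79035335993125 = -1 ✓

x = 8890182, y = 851525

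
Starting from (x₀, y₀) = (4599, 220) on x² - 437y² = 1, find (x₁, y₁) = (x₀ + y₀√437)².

Solutions to x² - Dy² = 1 are generated by powers of (x₀ + y₀√D).
The next solution satisfies x₁ + y₁√437 = (x₀ + y₀√437)², giving:
x₁ = x₀² + 437y₀² = 4599² + 437·220² = 21150801 + 21150800 = 42301601
y₁ = 2x₀y₀ = 2·4599·220 = 2023560

Verify: 42301601² - 437·2023560² = 1789425447163201 - 1789425447163200 = 1 ✓

x = 42301601, y = 2023560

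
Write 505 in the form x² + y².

We need to find integers x, y > 0 such that x² + y² = 505.
Trying x = 8: y² = 505 - 8² = 505 - 64 = 441
y = 21
Check: 8² + 21² = 64 + 441 = 505 ✓

505 = 8² + 21²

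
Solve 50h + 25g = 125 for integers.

Step 1: Check solvability.
gcd(50, 25) = 25
Since 25 divides 125, solutions exist.

Step 2: Apply extended Euclidean algorithm to find gcd.
We find integers such that 50*x0 + 25*y0 = 25

Step 3: Scale the particular solution.
Multiply by 125/25 = 5:
h = 0, g = 5

Step 4: Verify.
50*(0) + 25*(5) = 125 = 125 ✓

h = 0, g = 5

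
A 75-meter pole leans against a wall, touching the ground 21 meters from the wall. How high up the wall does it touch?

The ladder, wall, and ground form a right triangle with hypotenuse 75 and one leg 21.
By the Pythagorean theorem: h² = 75² - 21² = 5625 - 441 = 5184
h = √5184 = 72 meters

72 meters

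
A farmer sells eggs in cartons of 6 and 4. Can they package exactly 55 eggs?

We need non-negative a, b with 6a + 4b = 55.
gcd(6, 4) = 2, and 2 does not divide 55.
No integer solutions exist.

No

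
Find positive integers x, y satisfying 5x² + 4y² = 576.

Try small values of x and check whether (576 - 5x²)/4 is a perfect square.
x = 8: 5·8² = 320, so 4y² = 576 - 320 = 256, giving y² = 64, y = 8.
Check: 5·8² + 4·8² = 320 + 256 = 576 ✓

x = 8, y = 8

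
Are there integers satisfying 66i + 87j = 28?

Step 1: Compute gcd(66, 87).
gcd(66, 87) = 3

Step 2: Check divisibility.
Does 3 divide 28? 28 = 3 x 9 + 1, so no.

By the theorem on linear Diophantine equations, 66i + 87j = 28 has integer solutions if and only if gcd(66, 87) divides 28. Since 3 does not divide 28, no solutions exist.

No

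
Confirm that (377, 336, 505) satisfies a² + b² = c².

Compute a² + b² = 377² + 336² = 142129 + 112896 = 255025
Compute c² = 505² = 255025
Since 255025 = 255025, confirmed.

Yes, it is a Pythagorean triple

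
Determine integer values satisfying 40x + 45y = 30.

Step 1: Check solvability.
gcd(40, 45) = 5
Since 5 divides 30, solutions exist.

Step 2: Apply extended Euclidean algorithm to find gcd.
We find integers such that 40*x0 + 45*y0 = 5

Step 3: Scale the particular solution.
Multiply by 30/5 = 6:
x = -6, y = 6

Step 4: Verify.
40*(-6) + 45*(6) = 30 = 30 ✓

x = -6, y = 6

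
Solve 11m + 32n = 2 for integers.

Step 1: Check solvability.
gcd(11, 32) = 1
Since 1 divides 2, solutions exist.

Step 2: Apply extended Euclidean algorithm to find gcd.
We find integers such that 11*x0 + 32*y0 = 1

Step 3: Scale the particular solution.
Multiply by 2/1 = 2:
m = 6, n = -2

Step 4: Verify.
11*(6) + 32*(-2) = 2 = 2 ✓

m = 6, n = -2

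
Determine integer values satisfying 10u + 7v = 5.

Step 1: Check solvability.
gcd(10, 7) = 1
Since 1 divides 5, solutions exist.

Step 2: Apply extended Euclidean algorithm to find gcd.
We find integers such that 10*x0 + 7*y0 = 1

Step 3: Scale the particular solution.
Multiply by 5/1 = 5:
u = -10, v = 15

Step 4: Verify.
10*(-10) + 7*(15) = 5 = 5 ✓

u = -10, v = 15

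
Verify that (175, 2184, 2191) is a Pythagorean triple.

Compute a² + b² = 175² + 2184² = 30625 + 4769856 = 4800481
Compute c² = 2191² = 4800481
Since 4800481 = 4800481, confirmed.

Yes, it is a Pythagorean triple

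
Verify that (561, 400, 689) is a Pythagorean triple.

Compute a² + b² = 561² + 400² = 314721 + 160000 = 474721
Compute c² = 689² = 474721
Since 474721 = 474721, confirmed.

Yes, it is a Pythagorean triple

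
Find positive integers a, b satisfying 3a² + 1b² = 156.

Try small values of a and check whether (156 - 3a²)/1 is a perfect square.
a = 5: 3·5² = 75, so 1b² = 156 - 75 = 81, giving b² = 81, b = 9.
Check: 3·5² + 1·9² = 75 + 81 = 156 ✓

a = 5, b = 9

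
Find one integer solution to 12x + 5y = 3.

Step 1: Check solvability.
gcd(12, 5) = 1
Since 1 divides 3, solutions exist.

Step 2: Apply extended Euclidean algorithm to find gcd.
We find integers such that 12*x0 + 5*y0 = 1

Step 3: Scale the particular solution.
Multiply by 3/1 = 3:
x = -6, y = 15

Step 4: Verify.
12*(-6) + 5*(15) = 3 = 3 ✓

x = -6, y = 15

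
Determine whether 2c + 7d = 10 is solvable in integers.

Step 1: Compute gcd(2, 7).
gcd(2, 7) = 1

Step 2: Check divisibility.
Does 1 divide 10? 10 = 1 x 10, so yes.

By the theorem on linear Diophantine equations, 2c + 7d = 10 has integer solutions if and only if gcd(2, 7) divides 10. Since 1 | 10, solutions exist.

Yes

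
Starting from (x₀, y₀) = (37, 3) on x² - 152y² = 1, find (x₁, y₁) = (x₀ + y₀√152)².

Solutions to x² - Dy² = 1 are generated by powers of (x₀ + y₀√D).
The next solution satisfies x₁ + y₁√152 = (x₀ + y₀√152)², giving:
x₁ = x₀² + 152y₀² = 37² + 152·3² = 1369 + 1368 = 2737
y₁ = 2x₀y₀ = 2·37·3 = 222

Verify: 2737² - 152·222² = 7491169 - 7491168 = 1 ✓

x = 2737, y = 222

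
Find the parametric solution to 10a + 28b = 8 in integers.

Step 1: Compute gcd(10, 28) = 2.
Since 2 divides 8, solutions exist.

Step 2: Find a particular solution using extended Euclidean algorithm.
We get a₀ = 12, b₀ = -4.
Check: 10*12 + 28*-4 = 8 = 8 ✓

Step 3: Write the general solution.
a = 12 + (28/2)t = 12 + 14t
b = -4 - (10/2)t = -4 - 5t
for any integer t.

a = 12 + 14t, b = -4 - 5t for integer t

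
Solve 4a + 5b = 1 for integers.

Step 1: Check solvability.
gcd(4, 5) = 1
Since 1 divides 1, solutions exist.

Step 2: Apply extended Euclidean algorithm to find gcd.
We find integers such that 4*x0 + 5*y0 = 1

Step 3: Scale the particular solution.
Multiply by 1/1 = 1:
a = -1, b = 1

Step 4: Verify.
4*(-1) + 5*(1) = 1 = 1 ✓

a = -1, b = 1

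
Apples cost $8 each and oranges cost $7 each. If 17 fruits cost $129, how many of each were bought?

Let a = apples, o = oranges.
a + o = 17
8a + 7o = 129
Substitute o = 17 - a:
8a + 7(17 - a) = 129
(8 - 7)a = 129 - 119
1a = 10
a = 10, o = 17 - 10 = 7

Apples: 10, Oranges: 7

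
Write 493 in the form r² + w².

We need to find integers r, w > 0 such that r² + w² = 493.
Trying r = 3: w² = 493 - 3² = 493 - 9 = 484
w = 22
Check: 3² + 22² = 9 + 484 = 493 ✓

493 = 3² + 22²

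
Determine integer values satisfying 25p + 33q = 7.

Step 1: Check solvability.
gcd(25, 33) = 1
Since 1 divides 7, solutions exist.

Step 2: Apply extended Euclidean algorithm to find gcd.
We find integers such that 25*x0 + 33*y0 = 1

Step 3: Scale the particular solution.
Multiply by 7/1 = 7:
p = 28, q = -21

Step 4: Verify.
25*(28) + 33*(-21) = 7 = 7 ✓

p = 28, q = -21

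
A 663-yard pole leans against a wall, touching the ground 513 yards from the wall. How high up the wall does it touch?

The ladder, wall, and ground form a right triangle with hypotenuse 663 and one leg 513.
By the Pythagorean theorem: h² = 663² - 513² = 439569 - 263169 = 176400
h = √176400 = 420 yards

420 yards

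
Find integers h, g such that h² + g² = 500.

We need to find integers h, g > 0 such that h² + g² = 500.
Trying h = 4: g² = 500 - 4² = 500 - 16 = 484
g = 22
Check: 4² + 22² = 16 + 484 = 500 ✓

500 = 4² + 22²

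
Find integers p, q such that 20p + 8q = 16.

Step 1: Check solvability.
gcd(20, 8) = 4
Since 4 divides 16, solutions exist.

Step 2: Apply extended Euclidean algorithm to find gcd.
We find integers such that 20*x0 + 8*y0 = 4

Step 3: Scale the particular solution.
Multiply by 16/4 = 4:
p = 4, q = -8

Step 4: Verify.
20*(4) + 8*(-8) = 16 = 16 ✓

p = 4, q = -8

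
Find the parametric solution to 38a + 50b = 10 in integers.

Step 1: Compute gcd(38, 50) = 2.
Since 2 divides 10, solutions exist.

Step 2: Find a particular solution using extended Euclidean algorithm.
We get a₀ = 20, b₀ = -15.
Check: 38*20 + 50*-15 = 10 = 10 ✓

Step 3: Write the general solution.
a = 20 + (50/2)t = 20 + 25t
b = -15 - (38/2)t = -15 - 19t
for any integer t.

a = 20 + 25t, b = -15 - 19t for integer t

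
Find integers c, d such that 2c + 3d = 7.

Step 1: Check solvability.
gcd(2, 3) = 1
Since 1 divides 7, solutions exist.

Step 2: Apply extended Euclidean algorithm to find gcd.
We find integers such that 2*x0 + 3*y0 = 1

Step 3: Scale the particular solution.
Multiply by 7/1 = 7:
c = -7, d = 7

Step 4: Verify.
2*(-7) + 3*(7) = 7 = 7 ✓

c = -7, d = 7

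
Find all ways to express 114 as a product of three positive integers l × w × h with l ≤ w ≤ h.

Iterate l from 1 to ⌊114^(1/3)⌋. For each l dividing 114, iterate w ≥ l with w dividing 114/l, and set h = 114/(l·w).
Triples found (5): (1×1×114), (1×2×57), (1×3×38), (1×6×19), (2×3×19)

(1×1×114), (1×2×57), (1×3×38), (1×6×19), (2×3×19)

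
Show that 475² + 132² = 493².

Compute a² + b²:
475² + 132² = 225625 + 17424 = 243049
Compute c²:
493² = 243049
Since 243049 = 243049, it is a Pythagorean triple.

Yes, it is a Pythagorean triple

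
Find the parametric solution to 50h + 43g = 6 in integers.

Step 1: Compute gcd(50, 43) = 1.
Since 1 divides 6, solutions exist.

Step 2: Find a particular solution using extended Euclidean algorithm.
We get h₀ = -36, g₀ = 42.
Check: 50*-36 + 43*42 = 6 = 6 ✓

Step 3: Write the general solution.
h = -36 + (43/1)t = -36 + 43t
g = 42 - (50/1)t = 42 - 50t
for any integer t.

h = -36 + 43t, g = 42 - 50t for integer t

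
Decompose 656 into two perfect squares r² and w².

We need to find integers r, w > 0 such that r² + w² = 656.
Trying r = 16: w² = 656 - 16² = 656 - 256 = 400
w = 20
Check: 16² + 20² = 256 + 400 = 656 ✓

656 = 16² + 20²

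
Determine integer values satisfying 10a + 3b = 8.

Step 1: Check solvability.
gcd(10, 3) = 1
Since 1 divides 8, solutions exist.

Step 2: Apply extended Euclidean algorithm to find gcd.
We find integers such that 10*x0 + 3*y0 = 1

Step 3: Scale the particular solution.
Multiply by 8/1 = 8:
a = 8, b = -24

Step 4: Verify.
10*(8) + 3*(-24) = 8 = 8 ✓

a = 8, b = -24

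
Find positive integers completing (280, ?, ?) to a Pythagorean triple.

We need the other leg and hypotenuse such that 280² + x² = c².
Take x = 351, c = 449: 280² + 351² = 78400 + 123201 = 201601 = 449² ✓
Triple: (351, 280, 449)

(351, 280, 449)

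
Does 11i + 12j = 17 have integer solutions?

Step 1: Compute gcd(11, 12).
gcd(11, 12) = 1

Step 2: Check divisibility.
Does 1 divide 17? 17 = 1 x 17, so yes.

By the theorem on linear Diophantine equations, 11i + 12j = 17 has integer solutions if and only if gcd(11, 12) divides 17. Since 1 | 17, solutions exist.

Yes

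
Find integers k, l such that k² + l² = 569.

We need to find integers k, l > 0 such that k² + l² = 569.
Trying k = 13: l² = 569 - 13² = 569 - 169 = 400
l = 20
Check: 13² + 20² = 169 + 400 = 569 ✓

569 = 13² + 20²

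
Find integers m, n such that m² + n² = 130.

We need to find integers m, n > 0 such that m² + n² = 130.
Trying m = 3: n² = 130 - 3² = 130 - 9 = 121
n = 11
Check: 3² + 11² = 9 + 121 = 130 ✓

130 = 3² + 11²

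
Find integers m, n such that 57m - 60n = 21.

Step 1: Check solvability.
gcd(57, 60) = 3
Since 3 divides 21, solutions exist.

Step 2: Apply extended Euclidean algorithm to find gcd.
We find integers such that 57*x0 + 60*y0 = 3

Step 3: Scale the particular solution.
Multiply by 21/3 = 7:
m = -7, n = -7

Step 4: Verify.
57*(-7) - 60*(-7) = 21 = 21 ✓

m = -7, n = -7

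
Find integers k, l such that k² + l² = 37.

We need to find integers k, l > 0 such that k² + l² = 37.
Trying k = 1: l² = 37 - 1² = 37 - 1 = 36
l = 6
Check: 1² + 6² = 1 + 36 = 37 ✓

37 = 1² + 6²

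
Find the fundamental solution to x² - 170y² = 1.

We seek the smallest positive integers (x, y) with x² - 170y² = 1, i.e., x² = 170y² + 1.
Try successive y values:
y = 1: x² = 170·1² + 1 = 171, not a perfect square
y = 2: x² = 170·2² + 1 = 681, not a perfect square
y = 3: x² = 170·3² + 1 = 1531, not a perfect square
... continuing the search (or via continued fractions) ...
y = 26: x² = 170·26² + 1 = 114921, x = 339 ✓

Verify: 339² - 170·26² = 114921 - 114920 = 1 ✓

x = 339, y = 26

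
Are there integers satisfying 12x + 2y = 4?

Step 1: Compute gcd(12, 2).
gcd(12, 2) = 2

Step 2: Check divisibility.
Does 2 divide 4? 4 = 2 x 2, so yes.

By the theorem on linear Diophantine equations, 12x + 2y = 4 has integer solutions if and only if gcd(12, 2) divides 4. Since 2 | 4, solutions exist.

Yes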